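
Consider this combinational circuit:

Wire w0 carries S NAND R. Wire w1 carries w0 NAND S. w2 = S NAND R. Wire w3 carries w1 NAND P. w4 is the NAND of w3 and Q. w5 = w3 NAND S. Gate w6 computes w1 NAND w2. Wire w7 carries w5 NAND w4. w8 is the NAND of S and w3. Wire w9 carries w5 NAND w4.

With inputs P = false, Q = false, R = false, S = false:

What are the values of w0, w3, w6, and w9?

w0 = S NAND R = false NAND false = true
w1 = w0 NAND S = true NAND false = true
w2 = S NAND R = false NAND false = true
w3 = w1 NAND P = true NAND false = true
w4 = w3 NAND Q = true NAND false = true
w5 = w3 NAND S = true NAND false = true
w6 = w1 NAND w2 = true NAND true = false
w9 = w5 NAND w4 = true NAND true = false

w0 = true; w3 = true; w6 = false; w9 = false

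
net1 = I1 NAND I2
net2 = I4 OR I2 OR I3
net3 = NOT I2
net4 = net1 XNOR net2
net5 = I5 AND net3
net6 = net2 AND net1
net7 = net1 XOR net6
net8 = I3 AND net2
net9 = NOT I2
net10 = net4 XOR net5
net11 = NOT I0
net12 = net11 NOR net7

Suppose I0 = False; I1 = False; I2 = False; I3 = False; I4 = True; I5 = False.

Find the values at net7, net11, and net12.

net1 = I1 NAND I2 = False NAND False = True
net2 = I4 OR I2 OR I3 = True OR False OR False = True
net6 = net2 AND net1 = True AND True = True
net7 = net1 XOR net6 = True XOR True = False
net11 = NOT I0 = NOT False = True
net12 = net11 NOR net7 = True NOR False = False

net7 = False, net11 = True, net12 = False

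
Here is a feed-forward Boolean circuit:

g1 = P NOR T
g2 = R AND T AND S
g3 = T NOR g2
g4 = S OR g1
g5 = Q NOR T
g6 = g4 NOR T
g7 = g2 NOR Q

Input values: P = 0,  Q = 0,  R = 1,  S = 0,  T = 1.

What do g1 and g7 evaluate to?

g1 = 0  g7 = 1

g1 = P NOR T = 0 NOR 1 = 0
g2 = R AND T AND S = 1 AND 1 AND 0 = 0
g7 = g2 NOR Q = 0 NOR 0 = 1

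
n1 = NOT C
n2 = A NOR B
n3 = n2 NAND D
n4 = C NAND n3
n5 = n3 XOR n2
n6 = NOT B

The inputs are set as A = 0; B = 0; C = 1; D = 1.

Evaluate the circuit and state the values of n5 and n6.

n5 = 1, n6 = 1

n2 = A NOR B = 0 NOR 0 = 1
n3 = n2 NAND D = 1 NAND 1 = 0
n5 = n3 XOR n2 = 0 XOR 1 = 1
n6 = NOT B = NOT 0 = 1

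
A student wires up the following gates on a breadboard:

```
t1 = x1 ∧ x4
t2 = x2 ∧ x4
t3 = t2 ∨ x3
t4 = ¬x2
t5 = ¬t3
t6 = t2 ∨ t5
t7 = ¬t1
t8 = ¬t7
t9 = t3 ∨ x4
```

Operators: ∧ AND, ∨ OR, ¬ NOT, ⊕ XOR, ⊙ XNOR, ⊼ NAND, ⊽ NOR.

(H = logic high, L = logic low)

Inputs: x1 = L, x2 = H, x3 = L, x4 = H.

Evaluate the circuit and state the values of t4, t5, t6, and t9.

t4 = L; t5 = L; t6 = H; t9 = H

t2 = x2 AND x4 = H AND H = H
t3 = t2 OR x3 = H OR L = H
t4 = NOT x2 = NOT H = L
t5 = NOT t3 = NOT H = L
t6 = t2 OR t5 = H OR L = H
t9 = t3 OR x4 = H OR H = H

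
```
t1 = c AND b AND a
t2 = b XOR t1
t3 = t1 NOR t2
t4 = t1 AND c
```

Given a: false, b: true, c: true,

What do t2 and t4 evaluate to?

t2 = true; t4 = false

t1 = c AND b AND a = true AND true AND false = false
t2 = b XOR t1 = true XOR false = true
t4 = t1 AND c = false AND true = false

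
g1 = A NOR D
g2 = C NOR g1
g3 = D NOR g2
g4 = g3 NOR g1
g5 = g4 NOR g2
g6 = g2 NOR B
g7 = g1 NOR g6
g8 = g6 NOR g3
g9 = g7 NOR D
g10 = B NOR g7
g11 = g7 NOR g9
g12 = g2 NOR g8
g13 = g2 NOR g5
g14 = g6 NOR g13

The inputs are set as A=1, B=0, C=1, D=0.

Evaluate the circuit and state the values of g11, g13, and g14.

g1 = A NOR D = 1 NOR 0 = 0
g2 = C NOR g1 = 1 NOR 0 = 0
g3 = D NOR g2 = 0 NOR 0 = 1
g4 = g3 NOR g1 = 1 NOR 0 = 0
g5 = g4 NOR g2 = 0 NOR 0 = 1
g6 = g2 NOR B = 0 NOR 0 = 1
g7 = g1 NOR g6 = 0 NOR 1 = 0
g9 = g7 NOR D = 0 NOR 0 = 1
g11 = g7 NOR g9 = 0 NOR 1 = 0
g13 = g2 NOR g5 = 0 NOR 1 = 0
g14 = g6 NOR g13 = 1 NOR 0 = 0

g11 = 0, g13 = 0, g14 = 0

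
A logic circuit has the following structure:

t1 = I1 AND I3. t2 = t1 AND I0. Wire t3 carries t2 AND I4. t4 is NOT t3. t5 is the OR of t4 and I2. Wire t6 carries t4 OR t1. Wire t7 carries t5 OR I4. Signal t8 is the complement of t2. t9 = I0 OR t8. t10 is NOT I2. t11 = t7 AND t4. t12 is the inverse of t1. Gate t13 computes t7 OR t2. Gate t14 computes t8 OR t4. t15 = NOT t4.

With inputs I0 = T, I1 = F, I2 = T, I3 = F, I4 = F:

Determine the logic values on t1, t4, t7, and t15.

t1 = F, t4 = T, t7 = T, t15 = F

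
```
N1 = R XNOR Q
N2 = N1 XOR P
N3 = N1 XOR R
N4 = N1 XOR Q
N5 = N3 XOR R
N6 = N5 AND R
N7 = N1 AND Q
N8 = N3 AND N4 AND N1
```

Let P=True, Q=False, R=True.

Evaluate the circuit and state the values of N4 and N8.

N4 = False  N8 = False

N1 = R XNOR Q = True XNOR False = False
N3 = N1 XOR R = False XOR True = True
N4 = N1 XOR Q = False XOR False = False
N8 = N3 AND N4 AND N1 = True AND False AND False = False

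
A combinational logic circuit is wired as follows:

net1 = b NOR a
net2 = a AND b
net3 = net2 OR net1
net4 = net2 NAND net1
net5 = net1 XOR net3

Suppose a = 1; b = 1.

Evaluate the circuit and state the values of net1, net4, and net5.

net1 = b NOR a = 1 NOR 1 = 0
net2 = a AND b = 1 AND 1 = 1
net3 = net2 OR net1 = 1 OR 0 = 1
net4 = net2 NAND net1 = 1 NAND 0 = 1
net5 = net1 XOR net3 = 0 XOR 1 = 1

net1 = 0; net4 = 1; net5 = 1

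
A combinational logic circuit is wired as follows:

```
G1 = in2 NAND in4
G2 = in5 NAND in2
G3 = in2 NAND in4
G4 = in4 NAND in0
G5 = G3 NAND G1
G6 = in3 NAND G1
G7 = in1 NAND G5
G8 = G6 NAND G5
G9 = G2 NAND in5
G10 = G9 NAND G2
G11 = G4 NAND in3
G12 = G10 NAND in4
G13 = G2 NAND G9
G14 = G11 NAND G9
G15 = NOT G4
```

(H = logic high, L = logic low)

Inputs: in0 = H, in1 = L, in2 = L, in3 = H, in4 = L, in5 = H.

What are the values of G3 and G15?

G3 = H, G15 = L

G3 = in2 NAND in4 = L NAND L = H
G4 = in4 NAND in0 = L NAND H = H
G15 = NOT G4 = NOT H = L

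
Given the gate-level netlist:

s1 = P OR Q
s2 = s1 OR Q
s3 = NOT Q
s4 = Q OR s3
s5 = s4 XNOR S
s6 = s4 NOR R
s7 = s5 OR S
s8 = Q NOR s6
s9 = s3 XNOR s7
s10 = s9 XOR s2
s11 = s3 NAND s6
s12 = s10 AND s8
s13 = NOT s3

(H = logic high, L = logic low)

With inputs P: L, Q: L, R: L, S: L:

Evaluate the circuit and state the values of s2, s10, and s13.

s2 = L; s10 = L; s13 = L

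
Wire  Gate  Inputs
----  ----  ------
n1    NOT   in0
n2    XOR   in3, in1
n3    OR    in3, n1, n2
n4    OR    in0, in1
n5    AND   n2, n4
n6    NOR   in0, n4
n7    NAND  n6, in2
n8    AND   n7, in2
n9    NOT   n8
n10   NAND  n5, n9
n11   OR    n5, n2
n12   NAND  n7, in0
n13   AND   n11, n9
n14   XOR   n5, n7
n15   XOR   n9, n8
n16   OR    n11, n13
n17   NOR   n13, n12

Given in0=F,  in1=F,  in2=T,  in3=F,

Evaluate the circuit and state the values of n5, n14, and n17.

n5 = F, n14 = F, n17 = F

n2 = in3 XOR in1 = F XOR F = F
n4 = in0 OR in1 = F OR F = F
n5 = n2 AND n4 = F AND F = F
n6 = in0 NOR n4 = F NOR F = T
n7 = n6 NAND in2 = T NAND T = F
n8 = n7 AND in2 = F AND T = F
n9 = NOT n8 = NOT F = T
n11 = n5 OR n2 = F OR F = F
n12 = n7 NAND in0 = F NAND F = T
n13 = n11 AND n9 = F AND T = F
n14 = n5 XOR n7 = F XOR F = F
n17 = n13 NOR n12 = F NOR T = F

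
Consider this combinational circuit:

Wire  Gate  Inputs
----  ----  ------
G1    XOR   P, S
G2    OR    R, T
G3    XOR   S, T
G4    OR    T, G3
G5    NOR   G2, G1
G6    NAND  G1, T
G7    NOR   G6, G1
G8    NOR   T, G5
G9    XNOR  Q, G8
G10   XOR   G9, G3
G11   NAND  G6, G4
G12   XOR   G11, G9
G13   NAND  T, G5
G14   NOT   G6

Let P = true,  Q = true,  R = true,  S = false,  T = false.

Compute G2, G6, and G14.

G2 = true, G6 = true, G14 = false

G1 = P XOR S = true XOR false = true
G2 = R OR T = true OR false = true
G6 = G1 NAND T = true NAND false = true
G14 = NOT G6 = NOT true = false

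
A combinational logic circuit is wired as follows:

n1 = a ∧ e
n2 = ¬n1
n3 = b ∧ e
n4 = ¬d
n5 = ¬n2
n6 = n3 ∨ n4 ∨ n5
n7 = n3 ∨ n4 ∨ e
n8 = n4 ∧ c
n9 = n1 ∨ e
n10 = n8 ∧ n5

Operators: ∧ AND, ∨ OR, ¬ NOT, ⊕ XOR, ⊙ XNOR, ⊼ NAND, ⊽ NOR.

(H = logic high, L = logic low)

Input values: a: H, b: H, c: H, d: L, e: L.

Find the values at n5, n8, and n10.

n1 = a AND e = H AND L = L
n2 = NOT n1 = NOT L = H
n4 = NOT d = NOT L = H
n5 = NOT n2 = NOT H = L
n8 = n4 AND c = H AND H = H
n10 = n8 AND n5 = H AND L = L

n5 = L  n8 = H  n10 = L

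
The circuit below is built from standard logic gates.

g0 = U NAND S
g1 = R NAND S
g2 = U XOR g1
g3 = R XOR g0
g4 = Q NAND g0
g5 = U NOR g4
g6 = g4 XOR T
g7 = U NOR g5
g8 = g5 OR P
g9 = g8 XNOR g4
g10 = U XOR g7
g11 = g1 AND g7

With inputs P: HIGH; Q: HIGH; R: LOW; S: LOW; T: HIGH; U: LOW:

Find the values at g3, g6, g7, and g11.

g0 = U NAND S = LOW NAND LOW = HIGH
g1 = R NAND S = LOW NAND LOW = HIGH
g3 = R XOR g0 = LOW XOR HIGH = HIGH
g4 = Q NAND g0 = HIGH NAND HIGH = LOW
g5 = U NOR g4 = LOW NOR LOW = HIGH
g6 = g4 XOR T = LOW XOR HIGH = HIGH
g7 = U NOR g5 = LOW NOR HIGH = LOW
g11 = g1 AND g7 = HIGH AND LOW = LOW

g3 = HIGH  g6 = HIGH  g7 = LOW  g11 = LOW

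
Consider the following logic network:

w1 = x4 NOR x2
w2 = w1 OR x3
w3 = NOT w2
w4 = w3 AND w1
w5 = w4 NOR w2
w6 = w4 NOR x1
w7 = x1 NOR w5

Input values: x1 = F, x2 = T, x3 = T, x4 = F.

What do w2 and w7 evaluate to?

w2 = T; w7 = T

w1 = x4 NOR x2 = F NOR T = F
w2 = w1 OR x3 = F OR T = T
w3 = NOT w2 = NOT T = F
w4 = w3 AND w1 = F AND F = F
w5 = w4 NOR w2 = F NOR T = F
w7 = x1 NOR w5 = F NOR F = T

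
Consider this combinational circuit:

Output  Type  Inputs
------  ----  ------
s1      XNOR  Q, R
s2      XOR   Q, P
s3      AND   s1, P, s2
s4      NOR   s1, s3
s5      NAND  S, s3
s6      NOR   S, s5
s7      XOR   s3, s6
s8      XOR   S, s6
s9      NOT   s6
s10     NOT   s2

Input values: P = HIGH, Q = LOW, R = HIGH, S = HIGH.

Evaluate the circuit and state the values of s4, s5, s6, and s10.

s4 = HIGH, s5 = HIGH, s6 = LOW, s10 = LOW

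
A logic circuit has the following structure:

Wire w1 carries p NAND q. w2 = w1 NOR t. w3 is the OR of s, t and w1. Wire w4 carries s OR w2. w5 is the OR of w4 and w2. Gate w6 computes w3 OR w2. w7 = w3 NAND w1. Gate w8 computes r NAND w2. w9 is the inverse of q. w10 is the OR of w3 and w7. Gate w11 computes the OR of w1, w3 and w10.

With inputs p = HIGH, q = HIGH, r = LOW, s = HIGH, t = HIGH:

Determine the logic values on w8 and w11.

w8 = HIGH  w11 = HIGH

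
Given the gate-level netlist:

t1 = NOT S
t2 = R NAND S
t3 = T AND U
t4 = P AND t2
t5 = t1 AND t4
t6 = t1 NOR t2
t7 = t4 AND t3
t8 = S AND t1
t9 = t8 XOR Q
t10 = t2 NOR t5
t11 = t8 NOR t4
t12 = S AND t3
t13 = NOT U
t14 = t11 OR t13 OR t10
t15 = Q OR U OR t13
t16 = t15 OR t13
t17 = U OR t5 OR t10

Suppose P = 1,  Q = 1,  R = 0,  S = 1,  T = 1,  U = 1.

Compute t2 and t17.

t1 = NOT S = NOT 1 = 0
t2 = R NAND S = 0 NAND 1 = 1
t4 = P AND t2 = 1 AND 1 = 1
t5 = t1 AND t4 = 0 AND 1 = 0
t10 = t2 NOR t5 = 1 NOR 0 = 0
t17 = U OR t5 OR t10 = 1 OR 0 OR 0 = 1

t2 = 1; t17 = 1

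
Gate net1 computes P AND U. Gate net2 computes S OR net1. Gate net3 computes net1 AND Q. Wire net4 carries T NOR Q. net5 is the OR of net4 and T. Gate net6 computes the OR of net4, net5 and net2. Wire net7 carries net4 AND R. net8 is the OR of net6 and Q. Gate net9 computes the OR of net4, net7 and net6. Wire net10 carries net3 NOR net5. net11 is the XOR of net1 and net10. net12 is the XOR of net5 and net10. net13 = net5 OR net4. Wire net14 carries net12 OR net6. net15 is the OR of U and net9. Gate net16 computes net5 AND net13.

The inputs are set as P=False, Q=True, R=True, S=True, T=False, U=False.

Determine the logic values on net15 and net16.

net15 = True, net16 = False

net1 = P AND U = False AND False = False
net2 = S OR net1 = True OR False = True
net4 = T NOR Q = False NOR True = False
net5 = net4 OR T = False OR False = False
net6 = net4 OR net5 OR net2 = False OR False OR True = True
net7 = net4 AND R = False AND True = False
net9 = net4 OR net7 OR net6 = False OR False OR True = True
net13 = net5 OR net4 = False OR False = False
net15 = U OR net9 = False OR True = True
net16 = net5 AND net13 = False AND False = False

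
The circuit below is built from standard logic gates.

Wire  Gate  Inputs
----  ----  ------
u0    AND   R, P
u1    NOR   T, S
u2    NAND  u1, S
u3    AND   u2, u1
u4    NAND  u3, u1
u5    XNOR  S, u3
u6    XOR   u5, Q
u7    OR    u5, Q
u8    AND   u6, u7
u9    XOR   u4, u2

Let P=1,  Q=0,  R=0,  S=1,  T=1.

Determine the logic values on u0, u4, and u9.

u0 = R AND P = 0 AND 1 = 0
u1 = T NOR S = 1 NOR 1 = 0
u2 = u1 NAND S = 0 NAND 1 = 1
u3 = u2 AND u1 = 1 AND 0 = 0
u4 = u3 NAND u1 = 0 NAND 0 = 1
u9 = u4 XOR u2 = 1 XOR 1 = 0

u0 = 0, u4 = 1, u9 = 0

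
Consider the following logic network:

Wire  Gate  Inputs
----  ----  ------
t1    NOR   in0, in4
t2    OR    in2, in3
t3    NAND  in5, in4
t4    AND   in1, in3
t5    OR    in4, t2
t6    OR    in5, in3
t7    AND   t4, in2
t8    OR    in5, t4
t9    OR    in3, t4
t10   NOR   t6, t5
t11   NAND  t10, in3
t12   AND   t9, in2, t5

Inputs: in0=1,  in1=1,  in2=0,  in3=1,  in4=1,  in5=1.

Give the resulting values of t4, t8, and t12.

t4 = 1, t8 = 1, t12 = 0

t2 = in2 OR in3 = 0 OR 1 = 1
t4 = in1 AND in3 = 1 AND 1 = 1
t5 = in4 OR t2 = 1 OR 1 = 1
t8 = in5 OR t4 = 1 OR 1 = 1
t9 = in3 OR t4 = 1 OR 1 = 1
t12 = t9 AND in2 AND t5 = 1 AND 0 AND 1 = 0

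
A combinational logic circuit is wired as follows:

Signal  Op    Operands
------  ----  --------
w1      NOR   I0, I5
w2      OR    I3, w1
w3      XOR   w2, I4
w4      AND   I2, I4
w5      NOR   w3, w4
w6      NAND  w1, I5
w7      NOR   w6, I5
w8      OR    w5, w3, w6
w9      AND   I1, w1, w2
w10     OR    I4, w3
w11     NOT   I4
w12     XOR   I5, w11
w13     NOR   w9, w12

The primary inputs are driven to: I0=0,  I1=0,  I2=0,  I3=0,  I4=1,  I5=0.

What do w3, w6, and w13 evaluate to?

w1 = I0 NOR I5 = 0 NOR 0 = 1
w2 = I3 OR w1 = 0 OR 1 = 1
w3 = w2 XOR I4 = 1 XOR 1 = 0
w6 = w1 NAND I5 = 1 NAND 0 = 1
w9 = I1 AND w1 AND w2 = 0 AND 1 AND 1 = 0
w11 = NOT I4 = NOT 1 = 0
w12 = I5 XOR w11 = 0 XOR 0 = 0
w13 = w9 NOR w12 = 0 NOR 0 = 1

w3 = 0, w6 = 1, w13 = 1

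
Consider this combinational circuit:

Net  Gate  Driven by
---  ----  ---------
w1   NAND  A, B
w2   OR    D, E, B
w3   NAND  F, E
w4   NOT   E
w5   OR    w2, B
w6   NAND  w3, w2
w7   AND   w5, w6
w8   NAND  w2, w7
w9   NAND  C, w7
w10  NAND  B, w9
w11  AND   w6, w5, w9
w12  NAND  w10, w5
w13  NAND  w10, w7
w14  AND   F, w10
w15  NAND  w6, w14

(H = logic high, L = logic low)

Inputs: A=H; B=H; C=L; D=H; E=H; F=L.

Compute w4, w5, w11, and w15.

w2 = D OR E OR B = H OR H OR H = H
w3 = F NAND E = L NAND H = H
w4 = NOT E = NOT H = L
w5 = w2 OR B = H OR H = H
w6 = w3 NAND w2 = H NAND H = L
w7 = w5 AND w6 = H AND L = L
w9 = C NAND w7 = L NAND L = H
w10 = B NAND w9 = H NAND H = L
w11 = w6 AND w5 AND w9 = L AND H AND H = L
w14 = F AND w10 = L AND L = L
w15 = w6 NAND w14 = L NAND L = H

w4 = L; w5 = H; w11 = L; w15 = H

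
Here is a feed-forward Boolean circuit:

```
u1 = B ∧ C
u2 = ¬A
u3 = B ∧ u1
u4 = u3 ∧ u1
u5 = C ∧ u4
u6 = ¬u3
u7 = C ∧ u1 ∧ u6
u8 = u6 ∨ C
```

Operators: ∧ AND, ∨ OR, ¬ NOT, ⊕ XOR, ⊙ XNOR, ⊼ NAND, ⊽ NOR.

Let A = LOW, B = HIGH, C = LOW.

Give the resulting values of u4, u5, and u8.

u4 = LOW, u5 = LOW, u8 = HIGH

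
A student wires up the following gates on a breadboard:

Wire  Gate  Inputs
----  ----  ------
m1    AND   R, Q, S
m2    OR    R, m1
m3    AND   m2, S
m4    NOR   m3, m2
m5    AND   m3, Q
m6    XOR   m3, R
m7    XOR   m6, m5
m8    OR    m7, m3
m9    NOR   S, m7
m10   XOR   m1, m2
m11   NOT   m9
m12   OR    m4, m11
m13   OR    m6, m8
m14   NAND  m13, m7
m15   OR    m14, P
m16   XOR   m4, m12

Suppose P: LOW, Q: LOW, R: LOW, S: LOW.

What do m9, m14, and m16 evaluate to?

m1 = R AND Q AND S = LOW AND LOW AND LOW = LOW
m2 = R OR m1 = LOW OR LOW = LOW
m3 = m2 AND S = LOW AND LOW = LOW
m4 = m3 NOR m2 = LOW NOR LOW = HIGH
m5 = m3 AND Q = LOW AND LOW = LOW
m6 = m3 XOR R = LOW XOR LOW = LOW
m7 = m6 XOR m5 = LOW XOR LOW = LOW
m8 = m7 OR m3 = LOW OR LOW = LOW
m9 = S NOR m7 = LOW NOR LOW = HIGH
m11 = NOT m9 = NOT HIGH = LOW
m12 = m4 OR m11 = HIGH OR LOW = HIGH
m13 = m6 OR m8 = LOW OR LOW = LOW
m14 = m13 NAND m7 = LOW NAND LOW = HIGH
m16 = m4 XOR m12 = HIGH XOR HIGH = LOW

m9 = HIGH; m14 = HIGH; m16 = LOW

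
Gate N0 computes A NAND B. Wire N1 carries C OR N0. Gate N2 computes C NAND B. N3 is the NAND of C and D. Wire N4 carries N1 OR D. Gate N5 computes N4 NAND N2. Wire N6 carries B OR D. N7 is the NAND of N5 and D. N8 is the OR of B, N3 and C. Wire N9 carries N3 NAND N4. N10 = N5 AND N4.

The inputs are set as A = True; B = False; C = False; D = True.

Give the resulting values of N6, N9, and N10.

N6 = True, N9 = False, N10 = False

N0 = A NAND B = True NAND False = True
N1 = C OR N0 = False OR True = True
N2 = C NAND B = False NAND False = True
N3 = C NAND D = False NAND True = True
N4 = N1 OR D = True OR True = True
N5 = N4 NAND N2 = True NAND True = False
N6 = B OR D = False OR True = True
N9 = N3 NAND N4 = True NAND True = False
N10 = N5 AND N4 = False AND True = False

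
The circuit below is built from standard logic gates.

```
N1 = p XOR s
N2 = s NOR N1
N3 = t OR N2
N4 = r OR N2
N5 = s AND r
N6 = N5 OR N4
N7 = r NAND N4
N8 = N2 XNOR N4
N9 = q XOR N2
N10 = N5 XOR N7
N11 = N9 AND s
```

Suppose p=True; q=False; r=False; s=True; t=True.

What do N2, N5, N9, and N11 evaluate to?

N1 = p XOR s = True XOR True = False
N2 = s NOR N1 = True NOR False = False
N5 = s AND r = True AND False = False
N9 = q XOR N2 = False XOR False = False
N11 = N9 AND s = False AND True = False

N2 = False, N5 = False, N9 = False, N11 = False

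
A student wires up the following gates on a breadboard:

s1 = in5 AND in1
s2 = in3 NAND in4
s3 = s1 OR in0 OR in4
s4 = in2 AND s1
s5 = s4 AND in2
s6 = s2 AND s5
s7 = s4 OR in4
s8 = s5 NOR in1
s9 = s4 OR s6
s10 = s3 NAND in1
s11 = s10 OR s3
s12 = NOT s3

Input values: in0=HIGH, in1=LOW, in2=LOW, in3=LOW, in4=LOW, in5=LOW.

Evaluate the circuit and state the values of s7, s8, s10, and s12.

s1 = in5 AND in1 = LOW AND LOW = LOW
s3 = s1 OR in0 OR in4 = LOW OR HIGH OR LOW = HIGH
s4 = in2 AND s1 = LOW AND LOW = LOW
s5 = s4 AND in2 = LOW AND LOW = LOW
s7 = s4 OR in4 = LOW OR LOW = LOW
s8 = s5 NOR in1 = LOW NOR LOW = HIGH
s10 = s3 NAND in1 = HIGH NAND LOW = HIGH
s12 = NOT s3 = NOT HIGH = LOW

s7 = LOW, s8 = HIGH, s10 = HIGH, s12 = LOW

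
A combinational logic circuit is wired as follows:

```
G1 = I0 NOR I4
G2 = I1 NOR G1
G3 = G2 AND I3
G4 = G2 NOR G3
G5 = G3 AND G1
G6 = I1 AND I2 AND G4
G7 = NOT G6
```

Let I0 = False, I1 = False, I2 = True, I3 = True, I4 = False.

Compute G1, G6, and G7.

G1 = True, G6 = False, G7 = True

G1 = I0 NOR I4 = False NOR False = True
G2 = I1 NOR G1 = False NOR True = False
G3 = G2 AND I3 = False AND True = False
G4 = G2 NOR G3 = False NOR False = True
G6 = I1 AND I2 AND G4 = False AND True AND True = False
G7 = NOT G6 = NOT False = True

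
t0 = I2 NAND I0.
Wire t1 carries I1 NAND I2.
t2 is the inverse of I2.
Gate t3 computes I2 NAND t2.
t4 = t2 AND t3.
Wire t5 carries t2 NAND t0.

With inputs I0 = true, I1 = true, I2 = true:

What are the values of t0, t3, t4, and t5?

t0 = false; t3 = true; t4 = false; t5 = true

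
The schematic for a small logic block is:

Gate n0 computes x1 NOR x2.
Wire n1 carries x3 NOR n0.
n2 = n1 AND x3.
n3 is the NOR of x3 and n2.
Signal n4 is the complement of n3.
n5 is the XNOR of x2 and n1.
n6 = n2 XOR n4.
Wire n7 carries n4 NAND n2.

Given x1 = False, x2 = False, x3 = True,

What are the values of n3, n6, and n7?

n0 = x1 NOR x2 = False NOR False = True
n1 = x3 NOR n0 = True NOR True = False
n2 = n1 AND x3 = False AND True = False
n3 = x3 NOR n2 = True NOR False = False
n4 = NOT n3 = NOT False = True
n6 = n2 XOR n4 = False XOR True = True
n7 = n4 NAND n2 = True NAND False = True

n3 = False, n6 = True, n7 = True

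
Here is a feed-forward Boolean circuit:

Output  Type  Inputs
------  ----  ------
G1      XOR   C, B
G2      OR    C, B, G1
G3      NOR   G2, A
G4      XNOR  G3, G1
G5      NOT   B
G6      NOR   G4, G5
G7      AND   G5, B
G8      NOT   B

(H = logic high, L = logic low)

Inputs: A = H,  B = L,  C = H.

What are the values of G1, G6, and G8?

G1 = H, G6 = L, G8 = H

G1 = C XOR B = H XOR L = H
G2 = C OR B OR G1 = H OR L OR H = H
G3 = G2 NOR A = H NOR H = L
G4 = G3 XNOR G1 = L XNOR H = L
G5 = NOT B = NOT L = H
G6 = G4 NOR G5 = L NOR H = L
G8 = NOT B = NOT L = H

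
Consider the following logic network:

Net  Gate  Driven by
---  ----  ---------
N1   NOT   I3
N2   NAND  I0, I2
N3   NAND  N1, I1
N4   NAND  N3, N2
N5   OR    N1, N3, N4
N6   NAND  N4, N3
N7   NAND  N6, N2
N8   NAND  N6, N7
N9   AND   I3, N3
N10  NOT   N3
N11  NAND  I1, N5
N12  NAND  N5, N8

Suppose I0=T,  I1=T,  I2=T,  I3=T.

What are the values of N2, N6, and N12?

N1 = NOT I3 = NOT T = F
N2 = I0 NAND I2 = T NAND T = F
N3 = N1 NAND I1 = F NAND T = T
N4 = N3 NAND N2 = T NAND F = T
N5 = N1 OR N3 OR N4 = F OR T OR T = T
N6 = N4 NAND N3 = T NAND T = F
N7 = N6 NAND N2 = F NAND F = T
N8 = N6 NAND N7 = F NAND T = T
N12 = N5 NAND N8 = T NAND T = F

N2 = F, N6 = F, N12 = F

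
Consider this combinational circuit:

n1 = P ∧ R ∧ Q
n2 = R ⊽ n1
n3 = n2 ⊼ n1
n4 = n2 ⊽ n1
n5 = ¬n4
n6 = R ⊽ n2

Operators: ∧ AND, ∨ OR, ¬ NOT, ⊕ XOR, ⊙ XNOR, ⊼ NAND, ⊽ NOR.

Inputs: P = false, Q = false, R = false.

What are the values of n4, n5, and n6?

n1 = P AND R AND Q = false AND false AND false = false
n2 = R NOR n1 = false NOR false = true
n4 = n2 NOR n1 = true NOR false = false
n5 = NOT n4 = NOT false = true
n6 = R NOR n2 = false NOR true = false

n4 = false; n5 = true; n6 = false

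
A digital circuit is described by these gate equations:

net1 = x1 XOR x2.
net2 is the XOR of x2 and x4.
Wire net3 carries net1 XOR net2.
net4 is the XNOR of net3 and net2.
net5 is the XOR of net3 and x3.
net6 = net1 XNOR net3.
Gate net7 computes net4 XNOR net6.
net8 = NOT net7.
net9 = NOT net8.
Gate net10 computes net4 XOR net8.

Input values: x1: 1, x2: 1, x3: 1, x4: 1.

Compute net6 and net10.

net1 = x1 XOR x2 = 1 XOR 1 = 0
net2 = x2 XOR x4 = 1 XOR 1 = 0
net3 = net1 XOR net2 = 0 XOR 0 = 0
net4 = net3 XNOR net2 = 0 XNOR 0 = 1
net6 = net1 XNOR net3 = 0 XNOR 0 = 1
net7 = net4 XNOR net6 = 1 XNOR 1 = 1
net8 = NOT net7 = NOT 1 = 0
net10 = net4 XOR net8 = 1 XOR 0 = 1

net6 = 1, net10 = 1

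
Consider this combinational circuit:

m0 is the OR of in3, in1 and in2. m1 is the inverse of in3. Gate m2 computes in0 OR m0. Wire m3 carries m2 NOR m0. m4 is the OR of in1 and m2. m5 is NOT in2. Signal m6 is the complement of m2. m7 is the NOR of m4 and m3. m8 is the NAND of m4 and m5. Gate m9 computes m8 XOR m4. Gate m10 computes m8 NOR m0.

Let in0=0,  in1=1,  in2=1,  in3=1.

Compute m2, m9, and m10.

m2 = 1, m9 = 0, m10 = 0

m0 = in3 OR in1 OR in2 = 1 OR 1 OR 1 = 1
m2 = in0 OR m0 = 0 OR 1 = 1
m4 = in1 OR m2 = 1 OR 1 = 1
m5 = NOT in2 = NOT 1 = 0
m8 = m4 NAND m5 = 1 NAND 0 = 1
m9 = m8 XOR m4 = 1 XOR 1 = 0
m10 = m8 NOR m0 = 1 NOR 1 = 0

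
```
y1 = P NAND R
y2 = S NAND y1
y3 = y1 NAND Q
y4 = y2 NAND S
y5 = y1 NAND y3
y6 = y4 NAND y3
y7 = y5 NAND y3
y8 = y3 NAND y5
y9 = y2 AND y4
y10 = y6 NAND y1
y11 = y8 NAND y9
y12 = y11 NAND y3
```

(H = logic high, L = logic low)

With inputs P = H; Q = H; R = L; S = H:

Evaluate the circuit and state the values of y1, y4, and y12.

y1 = H, y4 = H, y12 = H

y1 = P NAND R = H NAND L = H
y2 = S NAND y1 = H NAND H = L
y3 = y1 NAND Q = H NAND H = L
y4 = y2 NAND S = L NAND H = H
y5 = y1 NAND y3 = H NAND L = H
y8 = y3 NAND y5 = L NAND H = H
y9 = y2 AND y4 = L AND H = L
y11 = y8 NAND y9 = H NAND L = H
y12 = y11 NAND y3 = H NAND L = H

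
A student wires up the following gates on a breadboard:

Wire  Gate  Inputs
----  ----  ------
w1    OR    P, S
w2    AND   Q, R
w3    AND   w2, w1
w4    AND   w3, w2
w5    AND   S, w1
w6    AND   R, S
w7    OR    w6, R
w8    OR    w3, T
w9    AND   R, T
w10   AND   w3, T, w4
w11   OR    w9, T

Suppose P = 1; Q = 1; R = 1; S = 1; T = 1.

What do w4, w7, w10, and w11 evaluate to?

w4 = 1  w7 = 1  w10 = 1  w11 = 1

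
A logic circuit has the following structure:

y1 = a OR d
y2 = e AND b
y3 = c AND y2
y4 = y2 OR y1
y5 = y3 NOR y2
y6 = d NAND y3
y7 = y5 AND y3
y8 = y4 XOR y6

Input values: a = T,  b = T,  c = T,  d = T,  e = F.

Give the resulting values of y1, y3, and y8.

y1 = T, y3 = F, y8 = F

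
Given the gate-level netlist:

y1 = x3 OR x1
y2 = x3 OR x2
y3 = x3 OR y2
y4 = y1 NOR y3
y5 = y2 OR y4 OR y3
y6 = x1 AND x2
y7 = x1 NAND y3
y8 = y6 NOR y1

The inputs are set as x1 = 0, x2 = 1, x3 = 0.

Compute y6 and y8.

y6 = 0, y8 = 1

y1 = x3 OR x1 = 0 OR 0 = 0
y6 = x1 AND x2 = 0 AND 1 = 0
y8 = y6 NOR y1 = 0 NOR 0 = 1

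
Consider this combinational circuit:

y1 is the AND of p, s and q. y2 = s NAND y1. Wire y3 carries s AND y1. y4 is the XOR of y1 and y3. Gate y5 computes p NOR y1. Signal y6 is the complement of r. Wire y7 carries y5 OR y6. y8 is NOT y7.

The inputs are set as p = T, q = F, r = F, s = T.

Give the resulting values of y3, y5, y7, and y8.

y3 = F, y5 = F, y7 = T, y8 = F

y1 = p AND s AND q = T AND T AND F = F
y3 = s AND y1 = T AND F = F
y5 = p NOR y1 = T NOR F = F
y6 = NOT r = NOT F = T
y7 = y5 OR y6 = F OR T = T
y8 = NOT y7 = NOT T = F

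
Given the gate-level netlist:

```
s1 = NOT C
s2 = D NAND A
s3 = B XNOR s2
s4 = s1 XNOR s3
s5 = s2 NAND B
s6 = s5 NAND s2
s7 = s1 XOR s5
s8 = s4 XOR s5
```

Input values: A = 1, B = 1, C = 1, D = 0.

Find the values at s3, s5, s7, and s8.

s3 = 1, s5 = 0, s7 = 0, s8 = 0

s1 = NOT C = NOT 1 = 0
s2 = D NAND A = 0 NAND 1 = 1
s3 = B XNOR s2 = 1 XNOR 1 = 1
s4 = s1 XNOR s3 = 0 XNOR 1 = 0
s5 = s2 NAND B = 1 NAND 1 = 0
s7 = s1 XOR s5 = 0 XOR 0 = 0
s8 = s4 XOR s5 = 0 XOR 0 = 0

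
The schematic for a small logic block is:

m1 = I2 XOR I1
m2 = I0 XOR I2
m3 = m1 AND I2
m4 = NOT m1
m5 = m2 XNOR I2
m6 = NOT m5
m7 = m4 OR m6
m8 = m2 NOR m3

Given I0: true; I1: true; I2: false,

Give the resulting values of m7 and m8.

m7 = true; m8 = false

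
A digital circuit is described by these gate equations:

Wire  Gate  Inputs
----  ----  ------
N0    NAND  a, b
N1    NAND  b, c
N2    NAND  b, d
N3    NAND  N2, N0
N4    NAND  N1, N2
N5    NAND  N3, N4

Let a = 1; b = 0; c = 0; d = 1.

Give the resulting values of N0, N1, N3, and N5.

N0 = 1; N1 = 1; N3 = 0; N5 = 1

N0 = a NAND b = 1 NAND 0 = 1
N1 = b NAND c = 0 NAND 0 = 1
N2 = b NAND d = 0 NAND 1 = 1
N3 = N2 NAND N0 = 1 NAND 1 = 0
N4 = N1 NAND N2 = 1 NAND 1 = 0
N5 = N3 NAND N4 = 0 NAND 0 = 1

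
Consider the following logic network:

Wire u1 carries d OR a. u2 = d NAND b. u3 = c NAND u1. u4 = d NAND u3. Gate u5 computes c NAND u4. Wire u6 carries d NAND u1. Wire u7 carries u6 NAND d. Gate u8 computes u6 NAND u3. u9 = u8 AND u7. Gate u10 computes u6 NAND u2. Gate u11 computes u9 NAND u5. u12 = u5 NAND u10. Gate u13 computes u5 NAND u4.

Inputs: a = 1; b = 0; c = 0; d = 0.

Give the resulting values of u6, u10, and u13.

u6 = 1, u10 = 0, u13 = 0

u1 = d OR a = 0 OR 1 = 1
u2 = d NAND b = 0 NAND 0 = 1
u3 = c NAND u1 = 0 NAND 1 = 1
u4 = d NAND u3 = 0 NAND 1 = 1
u5 = c NAND u4 = 0 NAND 1 = 1
u6 = d NAND u1 = 0 NAND 1 = 1
u10 = u6 NAND u2 = 1 NAND 1 = 0
u13 = u5 NAND u4 = 1 NAND 1 = 0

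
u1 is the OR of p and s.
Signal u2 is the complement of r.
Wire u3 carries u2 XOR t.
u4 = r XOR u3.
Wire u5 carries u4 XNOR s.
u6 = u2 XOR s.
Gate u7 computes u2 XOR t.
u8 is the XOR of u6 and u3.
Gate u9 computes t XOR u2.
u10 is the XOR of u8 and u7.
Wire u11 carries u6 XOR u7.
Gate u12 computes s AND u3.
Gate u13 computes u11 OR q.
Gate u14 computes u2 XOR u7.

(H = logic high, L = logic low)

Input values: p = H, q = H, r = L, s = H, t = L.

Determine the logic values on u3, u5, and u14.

u3 = H, u5 = H, u14 = L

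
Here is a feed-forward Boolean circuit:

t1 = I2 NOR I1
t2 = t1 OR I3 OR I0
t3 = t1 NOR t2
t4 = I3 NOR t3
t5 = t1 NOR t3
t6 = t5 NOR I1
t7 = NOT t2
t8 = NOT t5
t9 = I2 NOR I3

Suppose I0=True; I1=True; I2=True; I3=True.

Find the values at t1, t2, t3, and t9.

t1 = False, t2 = True, t3 = False, t9 = False

t1 = I2 NOR I1 = True NOR True = False
t2 = t1 OR I3 OR I0 = False OR True OR True = True
t3 = t1 NOR t2 = False NOR True = False
t9 = I2 NOR I3 = True NOR True = False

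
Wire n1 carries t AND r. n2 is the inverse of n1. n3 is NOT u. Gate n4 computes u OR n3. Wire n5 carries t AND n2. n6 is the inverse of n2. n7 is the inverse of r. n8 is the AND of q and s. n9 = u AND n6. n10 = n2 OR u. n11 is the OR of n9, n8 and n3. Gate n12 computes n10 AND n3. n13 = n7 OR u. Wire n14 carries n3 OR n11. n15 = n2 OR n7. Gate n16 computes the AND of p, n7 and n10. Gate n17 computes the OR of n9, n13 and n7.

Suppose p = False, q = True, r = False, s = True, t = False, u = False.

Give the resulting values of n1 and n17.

n1 = False, n17 = True

n1 = t AND r = False AND False = False
n2 = NOT n1 = NOT False = True
n6 = NOT n2 = NOT True = False
n7 = NOT r = NOT False = True
n9 = u AND n6 = False AND False = False
n13 = n7 OR u = True OR False = True
n17 = n9 OR n13 OR n7 = False OR True OR True = True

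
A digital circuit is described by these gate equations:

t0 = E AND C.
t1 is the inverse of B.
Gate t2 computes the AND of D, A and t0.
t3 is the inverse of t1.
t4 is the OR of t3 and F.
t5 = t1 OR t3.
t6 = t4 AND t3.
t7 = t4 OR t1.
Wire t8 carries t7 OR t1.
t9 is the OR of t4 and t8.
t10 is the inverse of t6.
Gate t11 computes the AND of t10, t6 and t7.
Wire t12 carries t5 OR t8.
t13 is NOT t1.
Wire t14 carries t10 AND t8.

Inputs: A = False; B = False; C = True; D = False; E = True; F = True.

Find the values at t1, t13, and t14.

t1 = True; t13 = False; t14 = True

t1 = NOT B = NOT False = True
t3 = NOT t1 = NOT True = False
t4 = t3 OR F = False OR True = True
t6 = t4 AND t3 = True AND False = False
t7 = t4 OR t1 = True OR True = True
t8 = t7 OR t1 = True OR True = True
t10 = NOT t6 = NOT False = True
t13 = NOT t1 = NOT True = False
t14 = t10 AND t8 = True AND True = True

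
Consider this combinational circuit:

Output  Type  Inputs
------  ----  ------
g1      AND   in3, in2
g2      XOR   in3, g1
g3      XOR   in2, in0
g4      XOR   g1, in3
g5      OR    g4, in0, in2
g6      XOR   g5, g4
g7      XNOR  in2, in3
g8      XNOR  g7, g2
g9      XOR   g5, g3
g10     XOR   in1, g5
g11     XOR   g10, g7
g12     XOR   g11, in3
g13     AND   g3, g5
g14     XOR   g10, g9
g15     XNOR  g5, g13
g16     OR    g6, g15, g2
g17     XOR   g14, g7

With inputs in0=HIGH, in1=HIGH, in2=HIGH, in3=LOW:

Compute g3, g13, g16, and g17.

g3 = LOW  g13 = LOW  g16 = HIGH  g17 = HIGH

g1 = in3 AND in2 = LOW AND HIGH = LOW
g2 = in3 XOR g1 = LOW XOR LOW = LOW
g3 = in2 XOR in0 = HIGH XOR HIGH = LOW
g4 = g1 XOR in3 = LOW XOR LOW = LOW
g5 = g4 OR in0 OR in2 = LOW OR HIGH OR HIGH = HIGH
g6 = g5 XOR g4 = HIGH XOR LOW = HIGH
g7 = in2 XNOR in3 = HIGH XNOR LOW = LOW
g9 = g5 XOR g3 = HIGH XOR LOW = HIGH
g10 = in1 XOR g5 = HIGH XOR HIGH = LOW
g13 = g3 AND g5 = LOW AND HIGH = LOW
g14 = g10 XOR g9 = LOW XOR HIGH = HIGH
g15 = g5 XNOR g13 = HIGH XNOR LOW = LOW
g16 = g6 OR g15 OR g2 = HIGH OR LOW OR LOW = HIGH
g17 = g14 XOR g7 = HIGH XOR LOW = HIGH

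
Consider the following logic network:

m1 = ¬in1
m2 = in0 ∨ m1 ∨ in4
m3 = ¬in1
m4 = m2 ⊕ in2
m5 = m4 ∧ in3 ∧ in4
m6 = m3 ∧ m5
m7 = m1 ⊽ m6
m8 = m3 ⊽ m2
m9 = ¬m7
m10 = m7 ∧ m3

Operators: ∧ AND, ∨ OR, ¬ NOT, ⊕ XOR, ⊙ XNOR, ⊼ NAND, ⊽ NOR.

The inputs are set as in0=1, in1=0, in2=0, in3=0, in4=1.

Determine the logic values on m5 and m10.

m5 = 0; m10 = 0

m1 = NOT in1 = NOT 0 = 1
m2 = in0 OR m1 OR in4 = 1 OR 1 OR 1 = 1
m3 = NOT in1 = NOT 0 = 1
m4 = m2 XOR in2 = 1 XOR 0 = 1
m5 = m4 AND in3 AND in4 = 1 AND 0 AND 1 = 0
m6 = m3 AND m5 = 1 AND 0 = 0
m7 = m1 NOR m6 = 1 NOR 0 = 0
m10 = m7 AND m3 = 0 AND 1 = 0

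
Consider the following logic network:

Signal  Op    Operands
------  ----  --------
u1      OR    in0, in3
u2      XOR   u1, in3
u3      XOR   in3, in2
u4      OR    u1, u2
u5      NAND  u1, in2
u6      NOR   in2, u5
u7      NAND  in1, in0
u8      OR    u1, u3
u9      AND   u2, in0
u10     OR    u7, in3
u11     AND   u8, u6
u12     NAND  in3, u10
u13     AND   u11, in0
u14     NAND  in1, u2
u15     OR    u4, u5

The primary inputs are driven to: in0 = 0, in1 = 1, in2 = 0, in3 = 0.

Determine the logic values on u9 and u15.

u1 = in0 OR in3 = 0 OR 0 = 0
u2 = u1 XOR in3 = 0 XOR 0 = 0
u4 = u1 OR u2 = 0 OR 0 = 0
u5 = u1 NAND in2 = 0 NAND 0 = 1
u9 = u2 AND in0 = 0 AND 0 = 0
u15 = u4 OR u5 = 0 OR 1 = 1

u9 = 0  u15 = 1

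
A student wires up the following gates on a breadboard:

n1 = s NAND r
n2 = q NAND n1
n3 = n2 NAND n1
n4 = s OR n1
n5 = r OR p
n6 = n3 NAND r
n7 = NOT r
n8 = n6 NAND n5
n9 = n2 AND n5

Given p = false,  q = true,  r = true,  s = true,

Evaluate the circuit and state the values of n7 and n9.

n7 = false, n9 = true

n1 = s NAND r = true NAND true = false
n2 = q NAND n1 = true NAND false = true
n5 = r OR p = true OR false = true
n7 = NOT r = NOT true = false
n9 = n2 AND n5 = true AND true = true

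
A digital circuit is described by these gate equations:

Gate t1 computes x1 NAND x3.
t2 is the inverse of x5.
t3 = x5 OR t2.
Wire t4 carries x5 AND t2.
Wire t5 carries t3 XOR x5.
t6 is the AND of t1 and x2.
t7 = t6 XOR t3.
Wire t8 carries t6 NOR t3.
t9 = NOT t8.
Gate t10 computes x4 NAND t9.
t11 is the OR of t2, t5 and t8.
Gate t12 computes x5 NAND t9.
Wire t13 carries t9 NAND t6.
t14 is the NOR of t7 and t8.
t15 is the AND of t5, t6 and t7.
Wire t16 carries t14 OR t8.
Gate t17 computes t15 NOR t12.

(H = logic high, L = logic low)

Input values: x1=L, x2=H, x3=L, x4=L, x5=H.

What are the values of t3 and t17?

t3 = H, t17 = H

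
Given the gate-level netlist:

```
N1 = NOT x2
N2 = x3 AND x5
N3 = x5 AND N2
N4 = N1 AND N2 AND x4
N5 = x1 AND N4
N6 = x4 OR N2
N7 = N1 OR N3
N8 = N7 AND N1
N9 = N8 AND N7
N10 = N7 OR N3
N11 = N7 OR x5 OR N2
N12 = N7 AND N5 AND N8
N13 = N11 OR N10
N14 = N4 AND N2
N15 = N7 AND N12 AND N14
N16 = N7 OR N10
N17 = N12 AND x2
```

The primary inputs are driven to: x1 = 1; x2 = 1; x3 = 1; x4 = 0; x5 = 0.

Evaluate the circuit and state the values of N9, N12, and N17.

N9 = 0, N12 = 0, N17 = 0

N1 = NOT x2 = NOT 1 = 0
N2 = x3 AND x5 = 1 AND 0 = 0
N3 = x5 AND N2 = 0 AND 0 = 0
N4 = N1 AND N2 AND x4 = 0 AND 0 AND 0 = 0
N5 = x1 AND N4 = 1 AND 0 = 0
N7 = N1 OR N3 = 0 OR 0 = 0
N8 = N7 AND N1 = 0 AND 0 = 0
N9 = N8 AND N7 = 0 AND 0 = 0
N12 = N7 AND N5 AND N8 = 0 AND 0 AND 0 = 0
N17 = N12 AND x2 = 0 AND 1 = 0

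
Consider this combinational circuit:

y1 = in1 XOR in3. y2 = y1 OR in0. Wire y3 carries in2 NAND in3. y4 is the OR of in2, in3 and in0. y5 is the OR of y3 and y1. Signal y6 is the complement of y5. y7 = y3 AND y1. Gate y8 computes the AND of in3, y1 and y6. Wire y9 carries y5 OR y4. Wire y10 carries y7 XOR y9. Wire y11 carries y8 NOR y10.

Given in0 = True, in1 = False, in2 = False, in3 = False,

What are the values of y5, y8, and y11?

y1 = in1 XOR in3 = False XOR False = False
y3 = in2 NAND in3 = False NAND False = True
y4 = in2 OR in3 OR in0 = False OR False OR True = True
y5 = y3 OR y1 = True OR False = True
y6 = NOT y5 = NOT True = False
y7 = y3 AND y1 = True AND False = False
y8 = in3 AND y1 AND y6 = False AND False AND False = False
y9 = y5 OR y4 = True OR True = True
y10 = y7 XOR y9 = False XOR True = True
y11 = y8 NOR y10 = False NOR True = False

y5 = True  y8 = False  y11 = False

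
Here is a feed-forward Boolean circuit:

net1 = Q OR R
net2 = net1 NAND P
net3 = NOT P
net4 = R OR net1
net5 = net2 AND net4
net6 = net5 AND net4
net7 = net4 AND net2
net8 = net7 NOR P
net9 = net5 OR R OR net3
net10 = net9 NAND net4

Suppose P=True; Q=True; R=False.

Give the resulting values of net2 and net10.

net2 = False  net10 = True

net1 = Q OR R = True OR False = True
net2 = net1 NAND P = True NAND True = False
net3 = NOT P = NOT True = False
net4 = R OR net1 = False OR True = True
net5 = net2 AND net4 = False AND True = False
net9 = net5 OR R OR net3 = False OR False OR False = False
net10 = net9 NAND net4 = False NAND True = True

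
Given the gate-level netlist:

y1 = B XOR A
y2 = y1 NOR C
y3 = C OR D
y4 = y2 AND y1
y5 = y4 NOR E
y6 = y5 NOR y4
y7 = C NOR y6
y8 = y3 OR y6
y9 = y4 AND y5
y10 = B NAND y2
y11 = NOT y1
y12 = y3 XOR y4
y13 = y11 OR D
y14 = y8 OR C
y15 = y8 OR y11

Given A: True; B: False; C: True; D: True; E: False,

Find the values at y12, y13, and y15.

y1 = B XOR A = False XOR True = True
y2 = y1 NOR C = True NOR True = False
y3 = C OR D = True OR True = True
y4 = y2 AND y1 = False AND True = False
y5 = y4 NOR E = False NOR False = True
y6 = y5 NOR y4 = True NOR False = False
y8 = y3 OR y6 = True OR False = True
y11 = NOT y1 = NOT True = False
y12 = y3 XOR y4 = True XOR False = True
y13 = y11 OR D = False OR True = True
y15 = y8 OR y11 = True OR False = True

y12 = True, y13 = True, y15 = True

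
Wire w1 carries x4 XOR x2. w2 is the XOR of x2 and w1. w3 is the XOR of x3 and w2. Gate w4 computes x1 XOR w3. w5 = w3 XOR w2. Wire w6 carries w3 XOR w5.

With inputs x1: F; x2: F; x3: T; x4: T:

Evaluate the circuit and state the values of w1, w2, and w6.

w1 = T, w2 = T, w6 = T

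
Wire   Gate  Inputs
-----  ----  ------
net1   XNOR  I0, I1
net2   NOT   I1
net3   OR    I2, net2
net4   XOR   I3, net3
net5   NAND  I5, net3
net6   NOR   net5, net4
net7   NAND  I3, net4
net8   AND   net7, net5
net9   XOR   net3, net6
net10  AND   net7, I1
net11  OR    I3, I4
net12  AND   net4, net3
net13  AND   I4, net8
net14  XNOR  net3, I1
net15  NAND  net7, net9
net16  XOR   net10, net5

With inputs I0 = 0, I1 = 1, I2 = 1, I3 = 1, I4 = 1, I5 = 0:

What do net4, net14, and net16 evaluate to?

net4 = 0; net14 = 1; net16 = 0

net2 = NOT I1 = NOT 1 = 0
net3 = I2 OR net2 = 1 OR 0 = 1
net4 = I3 XOR net3 = 1 XOR 1 = 0
net5 = I5 NAND net3 = 0 NAND 1 = 1
net7 = I3 NAND net4 = 1 NAND 0 = 1
net10 = net7 AND I1 = 1 AND 1 = 1
net14 = net3 XNOR I1 = 1 XNOR 1 = 1
net16 = net10 XOR net5 = 1 XOR 1 = 0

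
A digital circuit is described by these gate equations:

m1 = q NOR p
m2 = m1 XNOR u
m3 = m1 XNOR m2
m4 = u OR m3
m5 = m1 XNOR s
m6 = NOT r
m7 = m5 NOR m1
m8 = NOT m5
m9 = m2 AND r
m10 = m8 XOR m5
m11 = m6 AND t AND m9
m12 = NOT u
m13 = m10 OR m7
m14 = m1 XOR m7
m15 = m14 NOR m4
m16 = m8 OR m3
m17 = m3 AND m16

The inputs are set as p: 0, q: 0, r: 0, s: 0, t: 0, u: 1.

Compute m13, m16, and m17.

m13 = 1, m16 = 1, m17 = 1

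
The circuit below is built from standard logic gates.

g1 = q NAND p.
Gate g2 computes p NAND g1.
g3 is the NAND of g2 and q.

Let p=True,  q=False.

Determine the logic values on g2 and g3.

g1 = q NAND p = False NAND True = True
g2 = p NAND g1 = True NAND True = False
g3 = g2 NAND q = False NAND False = True

g2 = False; g3 = True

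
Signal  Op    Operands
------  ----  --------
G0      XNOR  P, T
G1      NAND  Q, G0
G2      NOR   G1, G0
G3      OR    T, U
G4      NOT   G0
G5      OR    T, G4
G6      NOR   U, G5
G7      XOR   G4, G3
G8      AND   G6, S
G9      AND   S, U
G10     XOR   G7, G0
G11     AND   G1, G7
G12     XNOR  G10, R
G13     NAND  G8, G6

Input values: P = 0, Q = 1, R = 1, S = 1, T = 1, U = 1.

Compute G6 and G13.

G0 = P XNOR T = 0 XNOR 1 = 0
G4 = NOT G0 = NOT 0 = 1
G5 = T OR G4 = 1 OR 1 = 1
G6 = U NOR G5 = 1 NOR 1 = 0
G8 = G6 AND S = 0 AND 1 = 0
G13 = G8 NAND G6 = 0 NAND 0 = 1

G6 = 0; G13 = 1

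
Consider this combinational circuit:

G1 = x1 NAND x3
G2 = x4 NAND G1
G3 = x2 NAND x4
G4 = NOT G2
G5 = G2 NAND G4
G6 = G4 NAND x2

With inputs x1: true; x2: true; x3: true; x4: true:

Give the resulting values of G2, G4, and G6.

G1 = x1 NAND x3 = true NAND true = false
G2 = x4 NAND G1 = true NAND false = true
G4 = NOT G2 = NOT true = false
G6 = G4 NAND x2 = false NAND true = true

G2 = true; G4 = false; G6 = true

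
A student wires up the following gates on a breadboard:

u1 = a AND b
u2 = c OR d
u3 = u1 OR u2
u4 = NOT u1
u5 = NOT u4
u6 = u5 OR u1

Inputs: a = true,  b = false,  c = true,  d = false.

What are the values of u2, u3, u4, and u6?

u2 = true  u3 = true  u4 = true  u6 = false

u1 = a AND b = true AND false = false
u2 = c OR d = true OR false = true
u3 = u1 OR u2 = false OR true = true
u4 = NOT u1 = NOT false = true
u5 = NOT u4 = NOT true = false
u6 = u5 OR u1 = false OR false = false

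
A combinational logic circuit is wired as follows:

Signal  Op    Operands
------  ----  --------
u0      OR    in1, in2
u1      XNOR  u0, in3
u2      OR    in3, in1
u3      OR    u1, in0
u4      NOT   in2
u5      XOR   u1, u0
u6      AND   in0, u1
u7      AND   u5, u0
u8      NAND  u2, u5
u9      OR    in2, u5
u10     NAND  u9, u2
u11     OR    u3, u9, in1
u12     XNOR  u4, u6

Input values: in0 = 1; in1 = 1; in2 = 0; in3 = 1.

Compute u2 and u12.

u2 = 1; u12 = 1

u0 = in1 OR in2 = 1 OR 0 = 1
u1 = u0 XNOR in3 = 1 XNOR 1 = 1
u2 = in3 OR in1 = 1 OR 1 = 1
u4 = NOT in2 = NOT 0 = 1
u6 = in0 AND u1 = 1 AND 1 = 1
u12 = u4 XNOR u6 = 1 XNOR 1 = 1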